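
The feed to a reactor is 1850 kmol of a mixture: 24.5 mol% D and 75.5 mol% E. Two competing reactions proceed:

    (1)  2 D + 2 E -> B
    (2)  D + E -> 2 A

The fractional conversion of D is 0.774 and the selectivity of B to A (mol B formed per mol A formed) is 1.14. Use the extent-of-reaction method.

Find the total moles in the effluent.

Conversion of D: D consumed = 0.774 × 453.2 = 350.8 kmol = 2ξ₁ + 1ξ₂.
Selectivity: 1ξ₁ / (2ξ₂) = 1.14 → ξ₁ = 2.28 ξ₂.
Substitute: (2·2.28 + 1) ξ₂ = 350.8 → ξ₂ = 63.1 kmol, ξ₁ = 143.9 kmol.
Outlet amounts (n = n₀ + Σ ν·ξ):
  D: 453.2 − 2(143.9) − 1(63.1) = 102.4
  E: 1397 − 2(143.9) − 1(63.1) = 1046
  B: 0 + 1(143.9) = 143.9
  A: 0 + 2(63.1) = 126.2
Total out = 102.4 + 1046 + 143.9 + 126.2 = 1418 kmol.

1420 kmol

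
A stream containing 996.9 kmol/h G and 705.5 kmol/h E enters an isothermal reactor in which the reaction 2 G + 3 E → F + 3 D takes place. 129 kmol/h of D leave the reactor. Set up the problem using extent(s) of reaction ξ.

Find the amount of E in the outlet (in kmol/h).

For D: n = n₀ + 3ξ → 129 = 0 + 3ξ, giving ξ = 43 kmol/h.
Outlet amounts (n = n₀ + ν ξ):
  G: 996.9 − 2(43) = 910.9
  E: 705.5 − 3(43) = 576.5
  F: 0 + 1(43) = 43
  D: 0 + 3(43) = 129

576 kmol/h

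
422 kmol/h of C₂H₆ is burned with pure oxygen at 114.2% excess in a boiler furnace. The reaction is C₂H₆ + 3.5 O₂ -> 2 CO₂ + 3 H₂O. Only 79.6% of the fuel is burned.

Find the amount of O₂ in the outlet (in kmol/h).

Stoichiometric O₂ = 3.5 × 422 = 1477 kmol/h; O₂ fed = 1477 × 2.142 = 3164 kmol/h.
Fuel reacted = 0.796 × 422 → ξ = 335.9 kmol/h.
Outlet (n = n₀ + ν ξ):
  C₂H₆: 422 − 1(335.9) = 86.09
  O₂: 3164 − 3.5(335.9) = 1988
  CO₂: 0 + 2(335.9) = 671.8
  H₂O: 0 + 3(335.9) = 1008

1990 kmol/h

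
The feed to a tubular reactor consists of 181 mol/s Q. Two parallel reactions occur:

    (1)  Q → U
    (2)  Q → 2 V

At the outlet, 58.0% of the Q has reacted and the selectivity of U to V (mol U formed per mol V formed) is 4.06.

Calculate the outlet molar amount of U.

93.5 mol/s

Conversion of Q: Q consumed = 0.58 × 181 = 105 mol/s = 1ξ₁ + 1ξ₂.
Selectivity: 1ξ₁ / (2ξ₂) = 4.06 → ξ₁ = 8.12 ξ₂.
Substitute: (1·8.12 + 1) ξ₂ = 105 → ξ₂ = 11.51 mol/s, ξ₁ = 93.47 mol/s.
Outlet amounts (n = n₀ + Σ ν·ξ):
  Q: 181 − 1(93.47) − 1(11.51) = 76.02
  U: 0 + 1(93.47) = 93.47
  V: 0 + 2(11.51) = 23.02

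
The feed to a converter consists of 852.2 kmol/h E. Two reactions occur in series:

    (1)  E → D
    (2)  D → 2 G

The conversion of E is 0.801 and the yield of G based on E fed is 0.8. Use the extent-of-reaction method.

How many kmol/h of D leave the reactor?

Conversion of E: E consumed = 1ξ₁ = 0.801 × 852.2 → ξ₁ = 682.6 kmol/h.
Yield of G: 2ξ₂ / 852.2 = 0.8 → ξ₂ = 340.9 kmol/h.
Outlet amounts (n = n₀ + Σ ν·ξ):
  E: 852.2 − 1(682.6) = 169.6
  D: 0 + 1(682.6) − 1(340.9) = 341.7
  G: 0 + 2(340.9) = 681.8

342 kmol/h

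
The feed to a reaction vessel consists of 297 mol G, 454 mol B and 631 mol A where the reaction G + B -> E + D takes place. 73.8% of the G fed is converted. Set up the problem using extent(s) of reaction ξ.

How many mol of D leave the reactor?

219 mol

G reacted = 0.738 × 297 = 219.2 mol; ν_G = −1, so ξ = 219.2/1 = 219.2 mol.
Outlet amounts (n = n₀ + ν ξ):
  G: 297 − 1(219.2) = 77.81
  B: 454 − 1(219.2) = 234.8
  E: 0 + 1(219.2) = 219.2
  D: 0 + 1(219.2) = 219.2
  A: 631 (inert)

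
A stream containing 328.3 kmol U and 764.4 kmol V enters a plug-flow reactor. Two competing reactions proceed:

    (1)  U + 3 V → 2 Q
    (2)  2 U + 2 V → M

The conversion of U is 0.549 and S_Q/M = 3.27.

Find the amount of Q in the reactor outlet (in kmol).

Conversion of U: U consumed = 0.549 × 328.3 = 180.2 kmol = 1ξ₁ + 2ξ₂.
Selectivity: 2ξ₁ / (1ξ₂) = 3.27 → ξ₁ = 1.635 ξ₂.
Substitute: (1·1.635 + 2) ξ₂ = 180.2 → ξ₂ = 49.58 kmol, ξ₁ = 81.07 kmol.
Outlet amounts (n = n₀ + Σ ν·ξ):
  U: 328.3 − 1(81.07) − 2(49.58) = 148.1
  V: 764.4 − 3(81.07) − 2(49.58) = 422
  Q: 0 + 2(81.07) = 162.1
  M: 0 + 1(49.58) = 49.58

162 kmol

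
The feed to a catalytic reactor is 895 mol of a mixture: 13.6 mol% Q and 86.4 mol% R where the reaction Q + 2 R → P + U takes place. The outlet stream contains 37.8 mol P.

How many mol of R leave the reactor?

For P: n = n₀ + 1ξ → 37.8 = 0 + 1ξ, giving ξ = 37.8 mol.
Outlet amounts (n = n₀ + ν ξ):
  Q: 121.7 − 1(37.8) = 83.92
  R: 773.3 − 2(37.8) = 697.7
  P: 0 + 1(37.8) = 37.8
  U: 0 + 1(37.8) = 37.8

698 mol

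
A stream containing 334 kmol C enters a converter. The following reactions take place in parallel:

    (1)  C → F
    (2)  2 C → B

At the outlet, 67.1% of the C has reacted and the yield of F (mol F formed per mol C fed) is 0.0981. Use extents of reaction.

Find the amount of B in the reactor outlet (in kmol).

95.7 kmol

Yield of F: 1ξ₁ / 334 = 0.0981 → ξ₁ = 32.77 kmol.
Conversion of C: 1ξ₁ + 2ξ₂ = 0.671 × 334 = 224.1 → ξ₂ = 95.67 kmol.
Outlet amounts (n = n₀ + Σ ν·ξ):
  C: 334 − 1(32.77) − 2(95.67) = 109.9
  F: 0 + 1(32.77) = 32.77
  B: 0 + 1(95.67) = 95.67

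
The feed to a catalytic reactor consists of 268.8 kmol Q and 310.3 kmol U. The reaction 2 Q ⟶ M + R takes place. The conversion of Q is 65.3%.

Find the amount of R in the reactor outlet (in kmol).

Q reacted = 0.653 × 268.8 = 175.5 kmol; ν_Q = −2, so ξ = 175.5/2 = 87.76 kmol.
Outlet amounts (n = n₀ + ν ξ):
  Q: 268.8 − 2(87.76) = 93.27
  M: 0 + 1(87.76) = 87.76
  R: 0 + 1(87.76) = 87.76
  U: 310.3 (inert)

87.8 kmol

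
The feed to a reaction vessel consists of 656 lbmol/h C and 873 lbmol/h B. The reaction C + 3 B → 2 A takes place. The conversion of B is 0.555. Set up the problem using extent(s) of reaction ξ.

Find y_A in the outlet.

B reacted = 0.555 × 873 = 484.5 lbmol/h; ν_B = −3, so ξ = 484.5/3 = 161.5 lbmol/h.
Outlet amounts (n = n₀ + ν ξ):
  C: 656 − 1(161.5) = 494.5
  B: 873 − 3(161.5) = 388.5
  A: 0 + 2(161.5) = 323
Total out = 1206 lbmol/h; y_A = 323 / 1206 = 0.2678.

0.268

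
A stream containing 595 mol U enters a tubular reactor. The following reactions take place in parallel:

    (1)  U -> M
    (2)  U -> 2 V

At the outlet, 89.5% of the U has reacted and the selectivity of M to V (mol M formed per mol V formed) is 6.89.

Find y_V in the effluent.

Conversion of U: U consumed = 0.895 × 595 = 532.5 mol = 1ξ₁ + 1ξ₂.
Selectivity: 1ξ₁ / (2ξ₂) = 6.89 → ξ₁ = 13.78 ξ₂.
Substitute: (1·13.78 + 1) ξ₂ = 532.5 → ξ₂ = 36.03 mol, ξ₁ = 496.5 mol.
Outlet amounts (n = n₀ + Σ ν·ξ):
  U: 595 − 1(496.5) − 1(36.03) = 62.48
  M: 0 + 1(496.5) = 496.5
  V: 0 + 2(36.03) = 72.06
Total out = 631 mol; y_V = 72.06 / 631 = 0.1142.

0.114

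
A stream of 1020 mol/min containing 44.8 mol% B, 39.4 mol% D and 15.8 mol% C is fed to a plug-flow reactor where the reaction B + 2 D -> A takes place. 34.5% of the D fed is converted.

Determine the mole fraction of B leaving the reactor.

0.44

D reacted = 0.345 × 401.9 = 138.6 mol/min; ν_D = −2, so ξ = 138.6/2 = 69.32 mol/min.
Outlet amounts (n = n₀ + ν ξ):
  B: 457 − 1(69.32) = 387.6
  D: 401.9 − 2(69.32) = 263.2
  A: 0 + 1(69.32) = 69.32
  C: 161.2 (inert)
Total out = 881.4 mol/min; y_B = 387.6 / 881.4 = 0.4398.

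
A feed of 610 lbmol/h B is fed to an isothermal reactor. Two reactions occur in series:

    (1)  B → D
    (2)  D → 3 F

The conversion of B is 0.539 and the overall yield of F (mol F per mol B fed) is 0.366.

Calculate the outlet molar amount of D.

Conversion of B: B consumed = 1ξ₁ = 0.539 × 610 → ξ₁ = 328.8 lbmol/h.
Yield of F: 3ξ₂ / 610 = 0.366 → ξ₂ = 74.42 lbmol/h.
Outlet amounts (n = n₀ + Σ ν·ξ):
  B: 610 − 1(328.8) = 281.2
  D: 0 + 1(328.8) − 1(74.42) = 254.4
  F: 0 + 3(74.42) = 223.3

254 lbmol/h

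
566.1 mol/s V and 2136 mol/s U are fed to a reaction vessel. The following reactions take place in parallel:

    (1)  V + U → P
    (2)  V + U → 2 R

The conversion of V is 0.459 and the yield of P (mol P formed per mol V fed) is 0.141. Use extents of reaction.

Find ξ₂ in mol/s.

ξ₂ = 180 mol/s

Yield of P: 1ξ₁ / 566.1 = 0.141 → ξ₁ = 79.82 mol/s.
Conversion of V: 1ξ₁ + 1ξ₂ = 0.459 × 566.1 = 259.8 → ξ₂ = 180 mol/s.
Outlet amounts (n = n₀ + Σ ν·ξ):
  V: 566.1 − 1(79.82) − 1(180) = 306.3
  U: 2136 − 1(79.82) − 1(180) = 1876
  P: 0 + 1(79.82) = 79.82
  R: 0 + 2(180) = 360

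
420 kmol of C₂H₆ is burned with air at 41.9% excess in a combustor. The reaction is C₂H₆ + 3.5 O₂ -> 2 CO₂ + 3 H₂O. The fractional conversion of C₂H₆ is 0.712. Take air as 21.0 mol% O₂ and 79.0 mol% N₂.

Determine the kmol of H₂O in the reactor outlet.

Stoichiometric O₂ = 3.5 × 420 = 1470 kmol; O₂ fed = 1470 × 1.419 = 2086 kmol.
N₂ fed = 2086 × 79/21 = 7847 kmol.
Fuel reacted = 0.712 × 420 → ξ = 299 kmol.
Outlet (n = n₀ + ν ξ):
  C₂H₆: 420 − 1(299) = 121
  O₂: 2086 − 3.5(299) = 1039
  N₂: 7847 (inert)
  CO₂: 0 + 2(299) = 598.1
  H₂O: 0 + 3(299) = 897.1

897 kmol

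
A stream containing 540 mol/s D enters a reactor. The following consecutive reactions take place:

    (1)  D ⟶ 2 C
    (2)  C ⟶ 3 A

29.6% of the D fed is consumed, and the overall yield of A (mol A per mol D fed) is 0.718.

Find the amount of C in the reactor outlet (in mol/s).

190 mol/s

Conversion of D: D consumed = 1ξ₁ = 0.296 × 540 → ξ₁ = 159.8 mol/s.
Yield of A: 3ξ₂ / 540 = 0.718 → ξ₂ = 129.2 mol/s.
Outlet amounts (n = n₀ + Σ ν·ξ):
  D: 540 − 1(159.8) = 380.2
  C: 0 + 2(159.8) − 1(129.2) = 190.4
  A: 0 + 3(129.2) = 387.7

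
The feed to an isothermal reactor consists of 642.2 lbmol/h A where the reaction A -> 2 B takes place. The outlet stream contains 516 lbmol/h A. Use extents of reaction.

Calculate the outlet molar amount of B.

For A: n = n₀ − 1ξ → 516 = 642.2 − 1ξ, giving ξ = 126.2 lbmol/h.
Outlet amounts (n = n₀ + ν ξ):
  A: 642.2 − 1(126.2) = 516
  B: 0 + 2(126.2) = 252.4

252 lbmol/h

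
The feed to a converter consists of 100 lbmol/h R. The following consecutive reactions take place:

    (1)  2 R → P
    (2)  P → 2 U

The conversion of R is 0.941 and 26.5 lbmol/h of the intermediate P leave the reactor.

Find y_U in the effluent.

0.559

Conversion of R: R consumed = 2ξ₁ = 0.941 × 100 → ξ₁ = 47.05 lbmol/h.
P balance: n_P = 0 + 1ξ₁ − 1ξ₂ = 26.5 → ξ₂ = (1·47.05 − 26.5)/1 = 20.55 lbmol/h.
Outlet amounts (n = n₀ + Σ ν·ξ):
  R: 100 − 2(47.05) = 5.9
  P: 0 + 1(47.05) − 1(20.55) = 26.5
  U: 0 + 2(20.55) = 41.1
Total out = 73.5 lbmol/h; y_U = 41.1 / 73.5 = 0.5592.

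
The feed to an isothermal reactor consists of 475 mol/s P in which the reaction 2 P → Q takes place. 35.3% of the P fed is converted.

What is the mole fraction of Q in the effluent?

0.214

P reacted = 0.353 × 475 = 167.7 mol/s; ν_P = −2, so ξ = 167.7/2 = 83.84 mol/s.
Outlet amounts (n = n₀ + ν ξ):
  P: 475 − 2(83.84) = 307.3
  Q: 0 + 1(83.84) = 83.84
Total out = 391.2 mol/s; y_Q = 83.84 / 391.2 = 0.2143.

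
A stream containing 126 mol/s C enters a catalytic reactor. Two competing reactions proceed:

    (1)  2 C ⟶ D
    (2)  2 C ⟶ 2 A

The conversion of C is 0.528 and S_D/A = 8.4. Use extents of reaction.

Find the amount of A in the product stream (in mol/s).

3.74 mol/s

Conversion of C: C consumed = 0.528 × 126 = 66.53 mol/s = 2ξ₁ + 2ξ₂.
Selectivity: 1ξ₁ / (2ξ₂) = 8.4 → ξ₁ = 16.8 ξ₂.
Substitute: (2·16.8 + 2) ξ₂ = 66.53 → ξ₂ = 1.869 mol/s, ξ₁ = 31.4 mol/s.
Outlet amounts (n = n₀ + Σ ν·ξ):
  C: 126 − 2(31.4) − 2(1.869) = 59.47
  D: 0 + 1(31.4) = 31.4
  A: 0 + 2(1.869) = 3.738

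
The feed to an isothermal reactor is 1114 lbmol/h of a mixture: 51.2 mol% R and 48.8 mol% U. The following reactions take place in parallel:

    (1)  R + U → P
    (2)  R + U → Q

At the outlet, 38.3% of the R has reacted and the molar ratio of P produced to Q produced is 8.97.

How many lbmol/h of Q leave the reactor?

Conversion of R: R consumed = 0.383 × 570.4 = 218.5 lbmol/h = 1ξ₁ + 1ξ₂.
Selectivity: 1ξ₁ / (1ξ₂) = 8.97 → ξ₁ = 8.97 ξ₂.
Substitute: (1·8.97 + 1) ξ₂ = 218.5 → ξ₂ = 21.91 lbmol/h, ξ₁ = 196.5 lbmol/h.
Outlet amounts (n = n₀ + Σ ν·ξ):
  R: 570.4 − 1(196.5) − 1(21.91) = 351.9
  U: 543.6 − 1(196.5) − 1(21.91) = 325.2
  P: 0 + 1(196.5) = 196.5
  Q: 0 + 1(21.91) = 21.91

21.9 lbmol/h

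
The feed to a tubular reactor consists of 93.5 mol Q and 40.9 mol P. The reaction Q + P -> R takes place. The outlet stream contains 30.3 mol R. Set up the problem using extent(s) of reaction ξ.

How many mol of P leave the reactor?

10.6 mol

For R: n = n₀ + 1ξ → 30.3 = 0 + 1ξ, giving ξ = 30.3 mol.
Outlet amounts (n = n₀ + ν ξ):
  Q: 93.5 − 1(30.3) = 63.2
  P: 40.9 − 1(30.3) = 10.6
  R: 0 + 1(30.3) = 30.3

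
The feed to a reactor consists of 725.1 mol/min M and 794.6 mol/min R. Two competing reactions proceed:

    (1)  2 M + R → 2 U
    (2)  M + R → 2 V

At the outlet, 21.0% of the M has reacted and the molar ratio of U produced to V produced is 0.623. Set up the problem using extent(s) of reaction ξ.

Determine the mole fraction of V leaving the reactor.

Conversion of M: M consumed = 0.21 × 725.1 = 152.3 mol/min = 2ξ₁ + 1ξ₂.
Selectivity: 2ξ₁ / (2ξ₂) = 0.623 → ξ₁ = 0.623 ξ₂.
Substitute: (2·0.623 + 1) ξ₂ = 152.3 → ξ₂ = 67.8 mol/min, ξ₁ = 42.24 mol/min.
Outlet amounts (n = n₀ + Σ ν·ξ):
  M: 725.1 − 2(42.24) − 1(67.8) = 572.8
  R: 794.6 − 1(42.24) − 1(67.8) = 684.6
  U: 0 + 2(42.24) = 84.47
  V: 0 + 2(67.8) = 135.6
Total out = 1477 mol/min; y_V = 135.6 / 1477 = 0.09177.

0.0918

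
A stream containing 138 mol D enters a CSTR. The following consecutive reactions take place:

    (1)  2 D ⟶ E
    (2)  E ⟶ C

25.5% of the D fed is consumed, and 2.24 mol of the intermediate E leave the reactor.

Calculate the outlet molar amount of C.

Conversion of D: D consumed = 2ξ₁ = 0.255 × 138 → ξ₁ = 17.59 mol.
E balance: n_E = 0 + 1ξ₁ − 1ξ₂ = 2.24 → ξ₂ = (1·17.59 − 2.24)/1 = 15.35 mol.
Outlet amounts (n = n₀ + Σ ν·ξ):
  D: 138 − 2(17.59) = 102.8
  E: 0 + 1(17.59) − 1(15.35) = 2.24
  C: 0 + 1(15.35) = 15.35

15.4 mol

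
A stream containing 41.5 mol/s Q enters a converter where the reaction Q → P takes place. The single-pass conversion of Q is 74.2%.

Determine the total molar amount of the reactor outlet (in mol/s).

Q reacted = 0.742 × 41.5 = 30.79 mol/s; ν_Q = −1, so ξ = 30.79/1 = 30.79 mol/s.
Outlet amounts (n = n₀ + ν ξ):
  Q: 41.5 − 1(30.79) = 10.71
  P: 0 + 1(30.79) = 30.79
Total out = 10.71 + 30.79 = 41.5 mol/s.

41.5 mol/s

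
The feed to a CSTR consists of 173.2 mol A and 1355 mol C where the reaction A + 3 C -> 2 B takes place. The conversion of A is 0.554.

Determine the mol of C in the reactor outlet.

A reacted = 0.554 × 173.2 = 95.95 mol; ν_A = −1, so ξ = 95.95/1 = 95.95 mol.
Outlet amounts (n = n₀ + ν ξ):
  A: 173.2 − 1(95.95) = 77.25
  C: 1355 − 3(95.95) = 1067
  B: 0 + 2(95.95) = 191.9

1070 mol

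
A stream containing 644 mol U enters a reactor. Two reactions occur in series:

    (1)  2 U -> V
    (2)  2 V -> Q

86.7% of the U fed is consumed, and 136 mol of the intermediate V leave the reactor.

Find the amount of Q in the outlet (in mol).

71.6 mol

Conversion of U: U consumed = 2ξ₁ = 0.867 × 644 → ξ₁ = 279.2 mol.
V balance: n_V = 0 + 1ξ₁ − 2ξ₂ = 136 → ξ₂ = (1·279.2 − 136)/2 = 71.59 mol.
Outlet amounts (n = n₀ + Σ ν·ξ):
  U: 644 − 2(279.2) = 85.65
  V: 0 + 1(279.2) − 2(71.59) = 136
  Q: 0 + 1(71.59) = 71.59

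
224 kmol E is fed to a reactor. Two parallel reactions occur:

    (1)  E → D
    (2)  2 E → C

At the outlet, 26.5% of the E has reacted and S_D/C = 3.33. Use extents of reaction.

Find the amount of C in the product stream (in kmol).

Conversion of E: E consumed = 0.265 × 224 = 59.36 kmol = 1ξ₁ + 2ξ₂.
Selectivity: 1ξ₁ / (1ξ₂) = 3.33 → ξ₁ = 3.33 ξ₂.
Substitute: (1·3.33 + 2) ξ₂ = 59.36 → ξ₂ = 11.14 kmol, ξ₁ = 37.09 kmol.
Outlet amounts (n = n₀ + Σ ν·ξ):
  E: 224 − 1(37.09) − 2(11.14) = 164.6
  D: 0 + 1(37.09) = 37.09
  C: 0 + 1(11.14) = 11.14

11.1 kmol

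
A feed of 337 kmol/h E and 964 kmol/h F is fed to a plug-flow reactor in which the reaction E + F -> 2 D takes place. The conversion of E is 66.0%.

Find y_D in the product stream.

E reacted = 0.66 × 337 = 222.4 kmol/h; ν_E = −1, so ξ = 222.4/1 = 222.4 kmol/h.
Outlet amounts (n = n₀ + ν ξ):
  E: 337 − 1(222.4) = 114.6
  F: 964 − 1(222.4) = 741.6
  D: 0 + 2(222.4) = 444.8
Total out = 1301 kmol/h; y_D = 444.8 / 1301 = 0.3419.

0.342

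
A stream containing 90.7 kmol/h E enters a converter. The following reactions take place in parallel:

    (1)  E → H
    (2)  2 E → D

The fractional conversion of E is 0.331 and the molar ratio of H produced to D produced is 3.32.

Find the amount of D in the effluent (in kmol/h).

5.64 kmol/h

Conversion of E: E consumed = 0.331 × 90.7 = 30.02 kmol/h = 1ξ₁ + 2ξ₂.
Selectivity: 1ξ₁ / (1ξ₂) = 3.32 → ξ₁ = 3.32 ξ₂.
Substitute: (1·3.32 + 2) ξ₂ = 30.02 → ξ₂ = 5.643 kmol/h, ξ₁ = 18.74 kmol/h.
Outlet amounts (n = n₀ + Σ ν·ξ):
  E: 90.7 − 1(18.74) − 2(5.643) = 60.68
  H: 0 + 1(18.74) = 18.74
  D: 0 + 1(5.643) = 5.643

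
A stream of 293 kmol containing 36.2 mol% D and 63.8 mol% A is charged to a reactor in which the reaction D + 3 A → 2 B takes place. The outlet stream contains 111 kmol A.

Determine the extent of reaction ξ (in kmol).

ξ = 25.3 kmol

For A: n = n₀ − 3ξ → 111 = 186.9 − 3ξ, giving ξ = 25.31 kmol.
Outlet amounts (n = n₀ + ν ξ):
  D: 106.1 − 1(25.31) = 80.75
  A: 186.9 − 3(25.31) = 111
  B: 0 + 2(25.31) = 50.62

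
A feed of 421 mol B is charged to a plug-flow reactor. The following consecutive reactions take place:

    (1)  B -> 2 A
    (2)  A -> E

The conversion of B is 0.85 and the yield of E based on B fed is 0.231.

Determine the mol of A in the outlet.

618 mol

Conversion of B: B consumed = 1ξ₁ = 0.85 × 421 → ξ₁ = 357.8 mol.
Yield of E: 1ξ₂ / 421 = 0.231 → ξ₂ = 97.25 mol.
Outlet amounts (n = n₀ + Σ ν·ξ):
  B: 421 − 1(357.8) = 63.15
  A: 0 + 2(357.8) − 1(97.25) = 618.4
  E: 0 + 1(97.25) = 97.25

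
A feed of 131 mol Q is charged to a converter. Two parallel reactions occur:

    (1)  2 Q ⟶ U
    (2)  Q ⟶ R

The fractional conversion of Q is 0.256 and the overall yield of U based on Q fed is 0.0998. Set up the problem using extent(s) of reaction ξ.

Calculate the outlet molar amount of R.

Yield of U: 1ξ₁ / 131 = 0.0998 → ξ₁ = 13.07 mol.
Conversion of Q: 2ξ₁ + 1ξ₂ = 0.256 × 131 = 33.54 → ξ₂ = 7.388 mol.
Outlet amounts (n = n₀ + Σ ν·ξ):
  Q: 131 − 2(13.07) − 1(7.388) = 97.46
  U: 0 + 1(13.07) = 13.07
  R: 0 + 1(7.388) = 7.388

7.39 mol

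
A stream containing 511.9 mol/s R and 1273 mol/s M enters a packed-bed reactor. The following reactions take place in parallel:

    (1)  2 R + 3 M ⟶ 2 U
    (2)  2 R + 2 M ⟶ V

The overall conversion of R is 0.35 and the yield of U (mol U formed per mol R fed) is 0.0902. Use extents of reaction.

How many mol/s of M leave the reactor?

1070 mol/s

Yield of U: 2ξ₁ / 511.9 = 0.0902 → ξ₁ = 23.09 mol/s.
Conversion of R: 2ξ₁ + 2ξ₂ = 0.35 × 511.9 = 179.2 → ξ₂ = 66.5 mol/s.
Outlet amounts (n = n₀ + Σ ν·ξ):
  R: 511.9 − 2(23.09) − 2(66.5) = 332.7
  M: 1273 − 3(23.09) − 2(66.5) = 1071
  U: 0 + 2(23.09) = 46.17
  V: 0 + 1(66.5) = 66.5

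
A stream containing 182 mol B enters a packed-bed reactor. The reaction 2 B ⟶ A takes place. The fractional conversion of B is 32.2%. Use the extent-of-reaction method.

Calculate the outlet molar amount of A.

29.3 mol

B reacted = 0.322 × 182 = 58.6 mol; ν_B = −2, so ξ = 58.6/2 = 29.3 mol.
Outlet amounts (n = n₀ + ν ξ):
  B: 182 − 2(29.3) = 123.4
  A: 0 + 1(29.3) = 29.3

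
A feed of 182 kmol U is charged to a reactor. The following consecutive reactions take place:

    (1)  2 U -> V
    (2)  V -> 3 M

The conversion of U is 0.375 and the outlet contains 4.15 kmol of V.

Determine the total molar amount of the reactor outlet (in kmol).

208 kmol

Conversion of U: U consumed = 2ξ₁ = 0.375 × 182 → ξ₁ = 34.12 kmol.
V balance: n_V = 0 + 1ξ₁ − 1ξ₂ = 4.15 → ξ₂ = (1·34.12 − 4.15)/1 = 29.98 kmol.
Outlet amounts (n = n₀ + Σ ν·ξ):
  U: 182 − 2(34.12) = 113.8
  V: 0 + 1(34.12) − 1(29.98) = 4.15
  M: 0 + 3(29.98) = 89.93
Total out = 113.8 + 4.15 + 89.93 = 207.8 kmol.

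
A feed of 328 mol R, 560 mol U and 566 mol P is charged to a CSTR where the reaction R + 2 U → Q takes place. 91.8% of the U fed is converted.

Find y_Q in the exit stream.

0.273

U reacted = 0.918 × 560 = 514.1 mol; ν_U = −2, so ξ = 514.1/2 = 257 mol.
Outlet amounts (n = n₀ + ν ξ):
  R: 328 − 1(257) = 70.96
  U: 560 − 2(257) = 45.92
  Q: 0 + 1(257) = 257
  P: 566 (inert)
Total out = 939.9 mol; y_Q = 257 / 939.9 = 0.2735.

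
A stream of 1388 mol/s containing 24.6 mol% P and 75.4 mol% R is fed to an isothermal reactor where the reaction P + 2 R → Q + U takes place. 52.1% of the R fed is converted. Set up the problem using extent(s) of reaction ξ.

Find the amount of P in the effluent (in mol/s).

R reacted = 0.521 × 1047 = 545.3 mol/s; ν_R = −2, so ξ = 545.3/2 = 272.6 mol/s.
Outlet amounts (n = n₀ + ν ξ):
  P: 341.4 − 1(272.6) = 68.82
  R: 1047 − 2(272.6) = 501.3
  Q: 0 + 1(272.6) = 272.6
  U: 0 + 1(272.6) = 272.6

68.8 mol/s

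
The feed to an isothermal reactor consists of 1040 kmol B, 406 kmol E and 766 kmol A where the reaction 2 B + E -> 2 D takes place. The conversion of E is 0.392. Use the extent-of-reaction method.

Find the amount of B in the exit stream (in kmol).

722 kmol

E reacted = 0.392 × 406 = 159.2 kmol; ν_E = −1, so ξ = 159.2/1 = 159.2 kmol.
Outlet amounts (n = n₀ + ν ξ):
  B: 1040 − 2(159.2) = 721.7
  E: 406 − 1(159.2) = 246.8
  D: 0 + 2(159.2) = 318.3
  A: 766 (inert)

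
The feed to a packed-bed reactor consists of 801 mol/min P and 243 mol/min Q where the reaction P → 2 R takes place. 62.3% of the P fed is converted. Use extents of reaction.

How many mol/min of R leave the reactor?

P reacted = 0.623 × 801 = 499 mol/min; ν_P = −1, so ξ = 499/1 = 499 mol/min.
Outlet amounts (n = n₀ + ν ξ):
  P: 801 − 1(499) = 302
  R: 0 + 2(499) = 998
  Q: 243 (inert)

998 mol/min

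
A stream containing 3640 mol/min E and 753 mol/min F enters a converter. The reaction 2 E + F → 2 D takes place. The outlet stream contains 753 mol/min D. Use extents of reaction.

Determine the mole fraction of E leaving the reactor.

For D: n = n₀ + 2ξ → 753 = 0 + 2ξ, giving ξ = 376.5 mol/min.
Outlet amounts (n = n₀ + ν ξ):
  E: 3640 − 2(376.5) = 2887
  F: 753 − 1(376.5) = 376.5
  D: 0 + 2(376.5) = 753
Total out = 4016 mol/min; y_E = 2887 / 4016 = 0.7188.

0.719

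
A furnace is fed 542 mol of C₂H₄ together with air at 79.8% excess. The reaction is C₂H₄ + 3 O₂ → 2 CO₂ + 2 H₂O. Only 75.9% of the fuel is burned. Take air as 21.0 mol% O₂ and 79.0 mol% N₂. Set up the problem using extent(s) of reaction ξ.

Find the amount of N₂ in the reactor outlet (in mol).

11000 mol

Stoichiometric O₂ = 3 × 542 = 1626 mol; O₂ fed = 1626 × 1.798 = 2924 mol.
N₂ fed = 2924 × 79/21 = 11000 mol.
Fuel reacted = 0.759 × 542 → ξ = 411.4 mol.
Outlet (n = n₀ + ν ξ):
  C₂H₄: 542 − 1(411.4) = 130.6
  O₂: 2924 − 3(411.4) = 1689
  N₂: 11000 (inert)
  CO₂: 0 + 2(411.4) = 822.8
  H₂O: 0 + 2(411.4) = 822.8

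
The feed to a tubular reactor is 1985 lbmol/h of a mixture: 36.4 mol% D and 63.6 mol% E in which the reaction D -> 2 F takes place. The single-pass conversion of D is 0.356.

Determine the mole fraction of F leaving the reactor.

0.229

D reacted = 0.356 × 722.5 = 257.2 lbmol/h; ν_D = −1, so ξ = 257.2/1 = 257.2 lbmol/h.
Outlet amounts (n = n₀ + ν ξ):
  D: 722.5 − 1(257.2) = 465.3
  F: 0 + 2(257.2) = 514.4
  E: 1262 (inert)
Total out = 2242 lbmol/h; y_F = 514.4 / 2242 = 0.2294.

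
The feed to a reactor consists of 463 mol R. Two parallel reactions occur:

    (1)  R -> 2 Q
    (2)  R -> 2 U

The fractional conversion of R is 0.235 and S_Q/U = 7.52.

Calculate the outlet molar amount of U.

25.5 mol

Conversion of R: R consumed = 0.235 × 463 = 108.8 mol = 1ξ₁ + 1ξ₂.
Selectivity: 2ξ₁ / (2ξ₂) = 7.52 → ξ₁ = 7.52 ξ₂.
Substitute: (1·7.52 + 1) ξ₂ = 108.8 → ξ₂ = 12.77 mol, ξ₁ = 96.03 mol.
Outlet amounts (n = n₀ + Σ ν·ξ):
  R: 463 − 1(96.03) − 1(12.77) = 354.2
  Q: 0 + 2(96.03) = 192.1
  U: 0 + 2(12.77) = 25.54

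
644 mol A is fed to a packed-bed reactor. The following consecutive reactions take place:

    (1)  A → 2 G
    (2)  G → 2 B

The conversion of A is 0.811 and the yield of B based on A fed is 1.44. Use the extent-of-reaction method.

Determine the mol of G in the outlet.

581 mol

Conversion of A: A consumed = 1ξ₁ = 0.811 × 644 → ξ₁ = 522.3 mol.
Yield of B: 2ξ₂ / 644 = 1.44 → ξ₂ = 463.7 mol.
Outlet amounts (n = n₀ + Σ ν·ξ):
  A: 644 − 1(522.3) = 121.7
  G: 0 + 2(522.3) − 1(463.7) = 580.9
  B: 0 + 2(463.7) = 927.4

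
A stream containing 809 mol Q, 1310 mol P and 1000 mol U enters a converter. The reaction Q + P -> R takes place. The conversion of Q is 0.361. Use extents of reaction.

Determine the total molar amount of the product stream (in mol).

2830 mol

Q reacted = 0.361 × 809 = 292 mol; ν_Q = −1, so ξ = 292/1 = 292 mol.
Outlet amounts (n = n₀ + ν ξ):
  Q: 809 − 1(292) = 517
  P: 1310 − 1(292) = 1018
  R: 0 + 1(292) = 292
  U: 1000 (inert)
Total out = 517 + 1018 + 292 + 1000 = 2827 mol.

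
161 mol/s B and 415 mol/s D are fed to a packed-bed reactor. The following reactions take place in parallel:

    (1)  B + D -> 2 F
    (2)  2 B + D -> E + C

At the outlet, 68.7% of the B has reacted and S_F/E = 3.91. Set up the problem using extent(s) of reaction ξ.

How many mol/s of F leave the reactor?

Conversion of B: B consumed = 0.687 × 161 = 110.6 mol/s = 1ξ₁ + 2ξ₂.
Selectivity: 2ξ₁ / (1ξ₂) = 3.91 → ξ₁ = 1.955 ξ₂.
Substitute: (1·1.955 + 2) ξ₂ = 110.6 → ξ₂ = 27.97 mol/s, ξ₁ = 54.67 mol/s.
Outlet amounts (n = n₀ + Σ ν·ξ):
  B: 161 − 1(54.67) − 2(27.97) = 50.39
  D: 415 − 1(54.67) − 1(27.97) = 332.4
  F: 0 + 2(54.67) = 109.3
  E: 0 + 1(27.97) = 27.97
  C: 0 + 1(27.97) = 27.97

109 mol/s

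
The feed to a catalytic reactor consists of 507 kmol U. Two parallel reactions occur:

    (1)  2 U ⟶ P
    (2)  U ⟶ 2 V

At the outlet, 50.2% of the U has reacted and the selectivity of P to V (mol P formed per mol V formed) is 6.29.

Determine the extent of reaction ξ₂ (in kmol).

Conversion of U: U consumed = 0.502 × 507 = 254.5 kmol = 2ξ₁ + 1ξ₂.
Selectivity: 1ξ₁ / (2ξ₂) = 6.29 → ξ₁ = 12.58 ξ₂.
Substitute: (2·12.58 + 1) ξ₂ = 254.5 → ξ₂ = 9.729 kmol, ξ₁ = 122.4 kmol.
Outlet amounts (n = n₀ + Σ ν·ξ):
  U: 507 − 2(122.4) − 1(9.729) = 252.5
  P: 0 + 1(122.4) = 122.4
  V: 0 + 2(9.729) = 19.46

ξ₂ = 9.73 kmol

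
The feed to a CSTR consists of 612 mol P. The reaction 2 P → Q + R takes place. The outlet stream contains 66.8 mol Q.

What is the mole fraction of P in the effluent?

0.782

For Q: n = n₀ + 1ξ → 66.8 = 0 + 1ξ, giving ξ = 66.8 mol.
Outlet amounts (n = n₀ + ν ξ):
  P: 612 − 2(66.8) = 478.4
  Q: 0 + 1(66.8) = 66.8
  R: 0 + 1(66.8) = 66.8
Total out = 612 mol; y_P = 478.4 / 612 = 0.7817.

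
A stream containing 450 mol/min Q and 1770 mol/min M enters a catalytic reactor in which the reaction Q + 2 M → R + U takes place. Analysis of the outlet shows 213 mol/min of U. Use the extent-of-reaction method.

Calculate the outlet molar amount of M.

For U: n = n₀ + 1ξ → 213 = 0 + 1ξ, giving ξ = 213 mol/min.
Outlet amounts (n = n₀ + ν ξ):
  Q: 450 − 1(213) = 237
  M: 1770 − 2(213) = 1344
  R: 0 + 1(213) = 213
  U: 0 + 1(213) = 213

1340 mol/min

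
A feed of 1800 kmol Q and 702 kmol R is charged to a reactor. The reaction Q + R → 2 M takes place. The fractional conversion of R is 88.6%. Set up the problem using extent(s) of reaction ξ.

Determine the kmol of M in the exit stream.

1240 kmol

R reacted = 0.886 × 702 = 622 kmol; ν_R = −1, so ξ = 622/1 = 622 kmol.
Outlet amounts (n = n₀ + ν ξ):
  Q: 1800 − 1(622) = 1178
  R: 702 − 1(622) = 80.03
  M: 0 + 2(622) = 1244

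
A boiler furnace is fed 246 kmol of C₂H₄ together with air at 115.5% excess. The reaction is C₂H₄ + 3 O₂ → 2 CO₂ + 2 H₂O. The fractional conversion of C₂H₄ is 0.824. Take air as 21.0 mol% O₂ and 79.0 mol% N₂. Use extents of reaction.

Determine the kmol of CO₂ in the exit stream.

Stoichiometric O₂ = 3 × 246 = 738 kmol; O₂ fed = 738 × 2.155 = 1590 kmol.
N₂ fed = 1590 × 79/21 = 5983 kmol.
Fuel reacted = 0.824 × 246 → ξ = 202.7 kmol.
Outlet (n = n₀ + ν ξ):
  C₂H₄: 246 − 1(202.7) = 43.3
  O₂: 1590 − 3(202.7) = 982.3
  N₂: 5983 (inert)
  CO₂: 0 + 2(202.7) = 405.4
  H₂O: 0 + 2(202.7) = 405.4

405 kmol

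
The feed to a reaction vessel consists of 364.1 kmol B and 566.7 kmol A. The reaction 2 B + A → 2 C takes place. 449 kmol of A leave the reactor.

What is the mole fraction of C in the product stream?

0.29

For A: n = n₀ − 1ξ → 449 = 566.7 − 1ξ, giving ξ = 117.7 kmol.
Outlet amounts (n = n₀ + ν ξ):
  B: 364.1 − 2(117.7) = 128.7
  A: 566.7 − 1(117.7) = 449
  C: 0 + 2(117.7) = 235.4
Total out = 813.1 kmol; y_C = 235.4 / 813.1 = 0.2895.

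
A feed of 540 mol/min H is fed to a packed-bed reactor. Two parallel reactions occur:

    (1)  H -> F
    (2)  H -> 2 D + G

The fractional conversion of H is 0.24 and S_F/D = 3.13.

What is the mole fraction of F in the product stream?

0.194

Conversion of H: H consumed = 0.24 × 540 = 129.6 mol/min = 1ξ₁ + 1ξ₂.
Selectivity: 1ξ₁ / (2ξ₂) = 3.13 → ξ₁ = 6.26 ξ₂.
Substitute: (1·6.26 + 1) ξ₂ = 129.6 → ξ₂ = 17.85 mol/min, ξ₁ = 111.7 mol/min.
Outlet amounts (n = n₀ + Σ ν·ξ):
  H: 540 − 1(111.7) − 1(17.85) = 410.4
  F: 0 + 1(111.7) = 111.7
  D: 0 + 2(17.85) = 35.7
  G: 0 + 1(17.85) = 17.85
Total out = 575.7 mol/min; y_F = 111.7 / 575.7 = 0.1941.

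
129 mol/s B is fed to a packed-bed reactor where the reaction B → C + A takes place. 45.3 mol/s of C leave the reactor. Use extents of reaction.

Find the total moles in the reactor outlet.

174 mol/s

For C: n = n₀ + 1ξ → 45.3 = 0 + 1ξ, giving ξ = 45.3 mol/s.
Outlet amounts (n = n₀ + ν ξ):
  B: 129 − 1(45.3) = 83.7
  C: 0 + 1(45.3) = 45.3
  A: 0 + 1(45.3) = 45.3
Total out = 83.7 + 45.3 + 45.3 = 174.3 mol/s.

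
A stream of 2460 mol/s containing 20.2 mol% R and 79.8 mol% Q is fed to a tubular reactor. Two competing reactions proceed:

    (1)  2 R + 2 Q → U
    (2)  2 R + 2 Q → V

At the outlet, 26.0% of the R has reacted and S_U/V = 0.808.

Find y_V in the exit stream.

Conversion of R: R consumed = 0.26 × 496.9 = 129.2 mol/s = 2ξ₁ + 2ξ₂.
Selectivity: 1ξ₁ / (1ξ₂) = 0.808 → ξ₁ = 0.808 ξ₂.
Substitute: (2·0.808 + 2) ξ₂ = 129.2 → ξ₂ = 35.73 mol/s, ξ₁ = 28.87 mol/s.
Outlet amounts (n = n₀ + Σ ν·ξ):
  R: 496.9 − 2(28.87) − 2(35.73) = 367.7
  Q: 1963 − 2(28.87) − 2(35.73) = 1834
  U: 0 + 1(28.87) = 28.87
  V: 0 + 1(35.73) = 35.73
Total out = 2266 mol/s; y_V = 35.73 / 2266 = 0.01577.

0.0158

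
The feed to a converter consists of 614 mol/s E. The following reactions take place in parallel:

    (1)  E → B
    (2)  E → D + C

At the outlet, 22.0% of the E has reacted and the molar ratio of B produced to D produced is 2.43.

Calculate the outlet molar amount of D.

Conversion of E: E consumed = 0.22 × 614 = 135.1 mol/s = 1ξ₁ + 1ξ₂.
Selectivity: 1ξ₁ / (1ξ₂) = 2.43 → ξ₁ = 2.43 ξ₂.
Substitute: (1·2.43 + 1) ξ₂ = 135.1 → ξ₂ = 39.38 mol/s, ξ₁ = 95.7 mol/s.
Outlet amounts (n = n₀ + Σ ν·ξ):
  E: 614 − 1(95.7) − 1(39.38) = 478.9
  B: 0 + 1(95.7) = 95.7
  D: 0 + 1(39.38) = 39.38
  C: 0 + 1(39.38) = 39.38

39.4 mol/s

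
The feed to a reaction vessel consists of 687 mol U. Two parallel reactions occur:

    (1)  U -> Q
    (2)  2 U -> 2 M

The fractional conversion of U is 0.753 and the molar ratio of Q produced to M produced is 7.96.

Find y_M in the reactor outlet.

Conversion of U: U consumed = 0.753 × 687 = 517.3 mol = 1ξ₁ + 2ξ₂.
Selectivity: 1ξ₁ / (2ξ₂) = 7.96 → ξ₁ = 15.92 ξ₂.
Substitute: (1·15.92 + 2) ξ₂ = 517.3 → ξ₂ = 28.87 mol, ξ₁ = 459.6 mol.
Outlet amounts (n = n₀ + Σ ν·ξ):
  U: 687 − 1(459.6) − 2(28.87) = 169.7
  Q: 0 + 1(459.6) = 459.6
  M: 0 + 2(28.87) = 57.74
Total out = 687 mol; y_M = 57.74 / 687 = 0.08404.

0.084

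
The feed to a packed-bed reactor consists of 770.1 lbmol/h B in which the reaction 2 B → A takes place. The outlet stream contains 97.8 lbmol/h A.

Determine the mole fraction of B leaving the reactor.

0.855

For A: n = n₀ + 1ξ → 97.8 = 0 + 1ξ, giving ξ = 97.8 lbmol/h.
Outlet amounts (n = n₀ + ν ξ):
  B: 770.1 − 2(97.8) = 574.5
  A: 0 + 1(97.8) = 97.8
Total out = 672.3 lbmol/h; y_B = 574.5 / 672.3 = 0.8545.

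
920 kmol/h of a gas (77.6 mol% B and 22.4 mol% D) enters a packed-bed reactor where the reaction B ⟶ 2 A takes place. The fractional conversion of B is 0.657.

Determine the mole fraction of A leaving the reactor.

0.675

B reacted = 0.657 × 713.9 = 469 kmol/h; ν_B = −1, so ξ = 469/1 = 469 kmol/h.
Outlet amounts (n = n₀ + ν ξ):
  B: 713.9 − 1(469) = 244.9
  A: 0 + 2(469) = 938.1
  D: 206.1 (inert)
Total out = 1389 kmol/h; y_A = 938.1 / 1389 = 0.6753.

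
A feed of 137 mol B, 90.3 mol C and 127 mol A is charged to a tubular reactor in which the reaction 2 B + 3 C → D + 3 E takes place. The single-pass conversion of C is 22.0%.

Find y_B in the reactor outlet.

C reacted = 0.22 × 90.3 = 19.87 mol; ν_C = −3, so ξ = 19.87/3 = 6.622 mol.
Outlet amounts (n = n₀ + ν ξ):
  B: 137 − 2(6.622) = 123.8
  C: 90.3 − 3(6.622) = 70.43
  D: 0 + 1(6.622) = 6.622
  E: 0 + 3(6.622) = 19.87
  A: 127 (inert)
Total out = 347.7 mol; y_B = 123.8 / 347.7 = 0.356.

0.356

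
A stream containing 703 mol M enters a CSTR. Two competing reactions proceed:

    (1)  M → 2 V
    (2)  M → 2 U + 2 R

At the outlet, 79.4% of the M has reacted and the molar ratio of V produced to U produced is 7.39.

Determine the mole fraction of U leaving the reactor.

Conversion of M: M consumed = 0.794 × 703 = 558.2 mol = 1ξ₁ + 1ξ₂.
Selectivity: 2ξ₁ / (2ξ₂) = 7.39 → ξ₁ = 7.39 ξ₂.
Substitute: (1·7.39 + 1) ξ₂ = 558.2 → ξ₂ = 66.53 mol, ξ₁ = 491.7 mol.
Outlet amounts (n = n₀ + Σ ν·ξ):
  M: 703 − 1(491.7) − 1(66.53) = 144.8
  V: 0 + 2(491.7) = 983.3
  U: 0 + 2(66.53) = 133.1
  R: 0 + 2(66.53) = 133.1
Total out = 1394 mol; y_U = 133.1 / 1394 = 0.09543.

0.0954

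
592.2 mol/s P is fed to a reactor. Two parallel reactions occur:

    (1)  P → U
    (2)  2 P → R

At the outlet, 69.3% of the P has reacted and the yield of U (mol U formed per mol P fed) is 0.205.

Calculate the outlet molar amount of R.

Yield of U: 1ξ₁ / 592.2 = 0.205 → ξ₁ = 121.4 mol/s.
Conversion of P: 1ξ₁ + 2ξ₂ = 0.693 × 592.2 = 410.4 → ξ₂ = 144.5 mol/s.
Outlet amounts (n = n₀ + Σ ν·ξ):
  P: 592.2 − 1(121.4) − 2(144.5) = 181.8
  U: 0 + 1(121.4) = 121.4
  R: 0 + 1(144.5) = 144.5

144 mol/s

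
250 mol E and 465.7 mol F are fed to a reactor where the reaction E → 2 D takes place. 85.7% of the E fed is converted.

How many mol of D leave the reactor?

E reacted = 0.857 × 250 = 214.2 mol; ν_E = −1, so ξ = 214.2/1 = 214.2 mol.
Outlet amounts (n = n₀ + ν ξ):
  E: 250 − 1(214.2) = 35.75
  D: 0 + 2(214.2) = 428.5
  F: 465.7 (inert)

428 mol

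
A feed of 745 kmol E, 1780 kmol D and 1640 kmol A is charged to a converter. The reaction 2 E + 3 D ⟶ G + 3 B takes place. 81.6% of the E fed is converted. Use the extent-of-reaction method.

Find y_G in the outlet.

0.0787

E reacted = 0.816 × 745 = 607.9 kmol; ν_E = −2, so ξ = 607.9/2 = 304 kmol.
Outlet amounts (n = n₀ + ν ξ):
  E: 745 − 2(304) = 137.1
  D: 1780 − 3(304) = 868.1
  G: 0 + 1(304) = 304
  B: 0 + 3(304) = 911.9
  A: 1640 (inert)
Total out = 3861 kmol; y_G = 304 / 3861 = 0.07872.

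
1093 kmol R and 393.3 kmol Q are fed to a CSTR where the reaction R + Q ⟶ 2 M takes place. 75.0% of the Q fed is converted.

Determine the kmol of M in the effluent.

Q reacted = 0.75 × 393.3 = 295 kmol; ν_Q = −1, so ξ = 295/1 = 295 kmol.
Outlet amounts (n = n₀ + ν ξ):
  R: 1093 − 1(295) = 798
  Q: 393.3 − 1(295) = 98.32
  M: 0 + 2(295) = 590

590 kmol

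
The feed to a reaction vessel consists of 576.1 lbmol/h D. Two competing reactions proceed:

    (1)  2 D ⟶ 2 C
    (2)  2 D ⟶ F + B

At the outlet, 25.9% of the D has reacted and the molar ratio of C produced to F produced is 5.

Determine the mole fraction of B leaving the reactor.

Conversion of D: D consumed = 0.259 × 576.1 = 149.2 lbmol/h = 2ξ₁ + 2ξ₂.
Selectivity: 2ξ₁ / (1ξ₂) = 5 → ξ₁ = 2.5 ξ₂.
Substitute: (2·2.5 + 2) ξ₂ = 149.2 → ξ₂ = 21.32 lbmol/h, ξ₁ = 53.29 lbmol/h.
Outlet amounts (n = n₀ + Σ ν·ξ):
  D: 576.1 − 2(53.29) − 2(21.32) = 426.9
  C: 0 + 2(53.29) = 106.6
  F: 0 + 1(21.32) = 21.32
  B: 0 + 1(21.32) = 21.32
Total out = 576.1 lbmol/h; y_B = 21.32 / 576.1 = 0.037.

0.037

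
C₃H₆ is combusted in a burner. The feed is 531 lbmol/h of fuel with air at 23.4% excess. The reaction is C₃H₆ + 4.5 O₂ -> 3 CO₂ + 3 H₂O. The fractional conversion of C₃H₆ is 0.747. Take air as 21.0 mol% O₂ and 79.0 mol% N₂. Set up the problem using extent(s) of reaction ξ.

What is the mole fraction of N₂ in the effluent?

0.751

Stoichiometric O₂ = 4.5 × 531 = 2390 lbmol/h; O₂ fed = 2390 × 1.234 = 2949 lbmol/h.
N₂ fed = 2949 × 79/21 = 11090 lbmol/h.
Fuel reacted = 0.747 × 531 → ξ = 396.7 lbmol/h.
Outlet (n = n₀ + ν ξ):
  C₃H₆: 531 − 1(396.7) = 134.3
  O₂: 2949 − 4.5(396.7) = 1164
  N₂: 11090 (inert)
  CO₂: 0 + 3(396.7) = 1190
  H₂O: 0 + 3(396.7) = 1190
Total out = 14770 lbmol/h; y_N₂ = 11090 / 14770 = 0.751.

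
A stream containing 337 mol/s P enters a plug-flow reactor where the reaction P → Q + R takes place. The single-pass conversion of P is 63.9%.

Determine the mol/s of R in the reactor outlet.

P reacted = 0.639 × 337 = 215.3 mol/s; ν_P = −1, so ξ = 215.3/1 = 215.3 mol/s.
Outlet amounts (n = n₀ + ν ξ):
  P: 337 − 1(215.3) = 121.7
  Q: 0 + 1(215.3) = 215.3
  R: 0 + 1(215.3) = 215.3

215 mol/s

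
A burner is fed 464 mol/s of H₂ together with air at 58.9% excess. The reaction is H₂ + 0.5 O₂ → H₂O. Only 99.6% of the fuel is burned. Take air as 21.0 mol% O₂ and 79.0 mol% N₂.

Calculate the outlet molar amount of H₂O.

462 mol/s

Stoichiometric O₂ = 0.5 × 464 = 232 mol/s; O₂ fed = 232 × 1.589 = 368.6 mol/s.
N₂ fed = 368.6 × 79/21 = 1387 mol/s.
Fuel reacted = 0.996 × 464 → ξ = 462.1 mol/s.
Outlet (n = n₀ + ν ξ):
  H₂: 464 − 1(462.1) = 1.856
  O₂: 368.6 − 0.5(462.1) = 137.6
  N₂: 1387 (inert)
  H₂O: 0 + 1(462.1) = 462.1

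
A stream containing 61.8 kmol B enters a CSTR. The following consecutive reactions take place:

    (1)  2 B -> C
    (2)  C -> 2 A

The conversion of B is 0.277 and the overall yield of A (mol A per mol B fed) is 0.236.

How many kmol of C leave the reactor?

Conversion of B: B consumed = 2ξ₁ = 0.277 × 61.8 → ξ₁ = 8.559 kmol.
Yield of A: 2ξ₂ / 61.8 = 0.236 → ξ₂ = 7.292 kmol.
Outlet amounts (n = n₀ + Σ ν·ξ):
  B: 61.8 − 2(8.559) = 44.68
  C: 0 + 1(8.559) − 1(7.292) = 1.267
  A: 0 + 2(7.292) = 14.58

1.27 kmol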